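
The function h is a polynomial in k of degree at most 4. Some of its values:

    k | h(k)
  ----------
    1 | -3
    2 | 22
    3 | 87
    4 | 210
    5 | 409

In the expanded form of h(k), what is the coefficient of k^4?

First differences: 25, 65, 123, 199. Second differences: 40, 58, 76. Third differences: 18, 18.
Level-3 differences are constant, so h has degree 3.
Fitting a degree-3 polynomial gives h(k) = 3k³ + 2k² - 2k - 6.
The coefficient of k^4 is 0.

0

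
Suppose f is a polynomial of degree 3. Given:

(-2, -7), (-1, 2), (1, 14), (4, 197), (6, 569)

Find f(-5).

-190

Write f(x) = ax³ + bx² + cx + d; the 5 given values yield a linear system in the 4 coefficients.
Solving, f(x) = 2x³ + 3x² + 4x + 5.
Then f(-5) = -190.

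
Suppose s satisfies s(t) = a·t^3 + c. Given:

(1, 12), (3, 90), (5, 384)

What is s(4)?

From s(1) = 12 and s(3) = 90: 1a + c = 12 and 27a + c = 90.
Subtracting: 26a = 78, so a = 3; then c = 12 − 3·1 = 9.
So s(t) = 3t³ + 9, and s(4) = 201.

201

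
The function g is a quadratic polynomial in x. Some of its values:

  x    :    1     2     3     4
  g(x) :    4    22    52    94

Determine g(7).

292

First differences: 18, 30, 42. Second differences: 12, 12.
Level-2 differences are constant, so g has degree 2.
Fitting a degree-2 polynomial gives g(x) = 6x² - 2.
Then g(7) = 292.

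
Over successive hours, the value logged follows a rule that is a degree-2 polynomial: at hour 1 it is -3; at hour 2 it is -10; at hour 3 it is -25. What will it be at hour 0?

-4

Write the value at t as h(t).
Write h(t) = at² + bt + c; the 3 given values yield a linear system in the 3 coefficients.
Solving, h(t) = -4t² + 5t - 4.
Then h(0) = -4.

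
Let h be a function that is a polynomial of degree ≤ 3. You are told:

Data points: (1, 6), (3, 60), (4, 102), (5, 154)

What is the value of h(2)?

28

Write h(x) = ax³ + bx² + cx + d; the 4 given values yield a linear system in the 4 coefficients.
Solving, the leading coefficient vanishes, and h(x) = 5x² + 7x - 6.
Then h(2) = 28.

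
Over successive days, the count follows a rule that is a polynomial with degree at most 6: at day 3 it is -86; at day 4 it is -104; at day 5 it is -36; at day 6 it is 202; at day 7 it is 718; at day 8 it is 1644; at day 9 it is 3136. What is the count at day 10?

Write the value at k as u(k).
First differences: -18, 68, 238, 516, 926, 1492. Second differences: 86, 170, 278, 410, 566. Third differences: 84, 108, 132, 156. Fourth differences: 24, 24, 24.
Level-4 differences are constant, so u has degree 4.
Fitting a degree-4 polynomial gives u(k) = k^4 - 4k³ - 6k² - 3k + 4.
Then u(10) = 5374.

5374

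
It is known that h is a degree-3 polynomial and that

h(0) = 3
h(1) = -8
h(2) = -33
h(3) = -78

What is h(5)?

Write h(k) = ak³ + bk² + ck + d; the 4 given values yield a linear system in the 4 coefficients.
Solving, h(k) = -k³ - 4k² - 6k + 3.
Then h(5) = -252.

-252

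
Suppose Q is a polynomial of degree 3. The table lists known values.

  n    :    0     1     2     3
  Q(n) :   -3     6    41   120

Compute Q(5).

482

Write Q(n) = an³ + bn² + cn + d; the 4 given values yield a linear system in the 4 coefficients.
Solving, Q(n) = 3n³ + 4n² + 2n - 3.
Then Q(5) = 482.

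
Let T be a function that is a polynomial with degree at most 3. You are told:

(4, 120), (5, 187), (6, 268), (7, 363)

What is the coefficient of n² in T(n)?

First differences: 67, 81, 95. Second differences: 14, 14.
Level-2 differences are constant, so T has degree 2.
Fitting a degree-2 polynomial gives T(n) = 7n² + 4n - 8.
The coefficient of n² is 7.

7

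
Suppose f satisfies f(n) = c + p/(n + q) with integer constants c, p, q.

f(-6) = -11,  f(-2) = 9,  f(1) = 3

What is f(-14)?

(f(n) − c)(n + q) = p for each data point; the three points give a linear system in c and q, then p follows.
Solving: c = -1, q = 4, p = 20, so f(n) = -1 + 20/(n + 4).
Then f(-14) = -1 + 20/(-10) = -3.

-3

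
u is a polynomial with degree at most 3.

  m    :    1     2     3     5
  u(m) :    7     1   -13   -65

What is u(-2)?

-23

Write u(m) = am³ + bm² + cm + d; the 4 given values yield a linear system in the 4 coefficients.
Solving, the leading coefficient vanishes, and u(m) = -4m² + 6m + 5.
Then u(-2) = -23.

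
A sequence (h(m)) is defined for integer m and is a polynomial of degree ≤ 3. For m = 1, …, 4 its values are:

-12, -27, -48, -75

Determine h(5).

First differences: -15, -21, -27. Second differences: -6, -6.
Level-2 differences are constant, so h has degree 2.
Fitting a degree-2 polynomial gives h(m) = -3m² - 6m - 3.
Then h(5) = -108.

-108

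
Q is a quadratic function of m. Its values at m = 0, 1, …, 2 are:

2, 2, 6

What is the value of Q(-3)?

26

Write Q(m) = am² + bm + c; the 3 given values yield a linear system in the 3 coefficients.
Solving, Q(m) = 2m² - 2m + 2.
Then Q(-3) = 26.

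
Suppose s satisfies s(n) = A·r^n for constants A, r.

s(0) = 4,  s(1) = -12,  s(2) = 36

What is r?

Consecutive ratio: -12/4 = -3, and 36/(-12) = -3, so r = -3.
Then A·(-3)^0 = 4 gives A = 4, and s(n) = 4·(-3)^n.

-3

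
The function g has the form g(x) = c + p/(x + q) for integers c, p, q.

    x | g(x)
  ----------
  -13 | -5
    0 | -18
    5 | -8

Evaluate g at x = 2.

(g(x) − c)(x + q) = p for each data point; the three points give a linear system in c and q, then p follows.
Solving: c = -6, q = 1, p = -12, so g(x) = -6 − 12/(x + 1).
Then g(2) = -6 − 12/3 = -10.

-10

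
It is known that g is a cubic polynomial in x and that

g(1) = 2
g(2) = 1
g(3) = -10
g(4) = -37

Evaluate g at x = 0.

-1

Write g(x) = ax³ + bx² + cx + d; the 4 given values yield a linear system in the 4 coefficients.
Solving, g(x) = -x³ + x² + 3x - 1.
Then g(0) = -1.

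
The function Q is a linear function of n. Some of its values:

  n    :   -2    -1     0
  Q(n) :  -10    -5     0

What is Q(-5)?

-25

Write Q(n) = an + b; the 3 given values yield a linear system in the 2 coefficients.
Solving, Q(n) = 5n.
Then Q(-5) = -25.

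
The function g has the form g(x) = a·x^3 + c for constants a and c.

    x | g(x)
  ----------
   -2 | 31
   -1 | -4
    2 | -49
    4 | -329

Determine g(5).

From g(-2) = 31 and g(-1) = -4: -8a + c = 31 and -1a + c = -4.
Subtracting: 7a = -35, so a = -5; then c = 31 − (-5)·(-8) = -9.
So g(x) = -5x³ − 9, and g(5) = -634.

-634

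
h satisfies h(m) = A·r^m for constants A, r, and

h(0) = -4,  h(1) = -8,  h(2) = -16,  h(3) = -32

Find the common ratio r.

Consecutive ratio: -8/(-4) = 2, and -16/(-8) = 2, so r = 2.
Then A·2^0 = -4 gives A = -4, and h(m) = -4·2^m.

2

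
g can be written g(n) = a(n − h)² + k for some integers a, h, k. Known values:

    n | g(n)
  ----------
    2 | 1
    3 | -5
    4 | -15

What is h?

First differences -6, -10; second difference -4 = 2a, so a = -2.
Expanding, the n-coefficient is −2ah = 4h; matching it to the data gives h = 1, and then k = 3.
So g(n) = -2(n − 1)² + 3.
Hence h = 1.

1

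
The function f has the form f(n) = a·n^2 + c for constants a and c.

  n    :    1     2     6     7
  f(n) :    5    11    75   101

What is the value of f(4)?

35

From f(1) = 5 and f(2) = 11: 1a + c = 5 and 4a + c = 11.
Subtracting: 3a = 6, so a = 2; then c = 5 − 2·1 = 3.
So f(n) = 2n² + 3, and f(4) = 35.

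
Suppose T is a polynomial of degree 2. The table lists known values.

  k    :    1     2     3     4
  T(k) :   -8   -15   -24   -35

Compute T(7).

-80

First differences: -7, -9, -11. Second differences: -2, -2.
Level-2 differences are constant, so T has degree 2.
Fitting a degree-2 polynomial gives T(k) = -k² - 4k - 3.
Then T(7) = -80.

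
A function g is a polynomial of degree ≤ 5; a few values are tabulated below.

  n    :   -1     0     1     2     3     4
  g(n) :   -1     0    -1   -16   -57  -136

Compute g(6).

-456

Write g(n) = an^5 + bn^4 + cn³ + dn² + en + p; the 6 given values yield a linear system in the 6 coefficients.
Solving, the top 2 coefficients vanish, and g(n) = -2n³ - n² + 2n.
Then g(6) = -456.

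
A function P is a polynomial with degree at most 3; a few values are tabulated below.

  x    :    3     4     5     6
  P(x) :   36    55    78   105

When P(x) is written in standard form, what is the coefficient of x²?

2

First differences: 19, 23, 27. Second differences: 4, 4.
Level-2 differences are constant, so P has degree 2.
Fitting a degree-2 polynomial gives P(x) = 2x² + 5x + 3.
The coefficient of x² is 2.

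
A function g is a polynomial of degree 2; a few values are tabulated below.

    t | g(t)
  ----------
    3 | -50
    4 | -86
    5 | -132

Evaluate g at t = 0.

Write g(t) = at² + bt + c; the 3 given values yield a linear system in the 3 coefficients.
Solving, g(t) = -5t² - t - 2.
Then g(0) = -2.

-2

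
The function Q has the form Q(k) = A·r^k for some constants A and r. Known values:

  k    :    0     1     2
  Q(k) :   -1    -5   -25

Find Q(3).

Consecutive ratio: -5/(-1) = 5, and -25/(-5) = 5, so r = 5.
Then A·5^0 = -1 gives A = -1, and Q(k) = -1·5^k.
Q(3) = -1·5^3 = -125.

-125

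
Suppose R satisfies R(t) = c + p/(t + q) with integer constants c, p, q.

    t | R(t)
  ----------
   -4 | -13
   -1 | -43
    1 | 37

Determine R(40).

-2

(R(t) − c)(t + q) = p for each data point; the three points give a linear system in c and q, then p follows.
Solving: c = -3, q = 0, p = 40, so R(t) = -3 + 40/(t + 0).
Then R(40) = -3 + 40/40 = -2.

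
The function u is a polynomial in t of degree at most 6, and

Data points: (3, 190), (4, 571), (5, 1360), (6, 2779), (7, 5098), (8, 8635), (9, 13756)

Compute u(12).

Write u(t) = at^6 + bt^5 + ct^4 + dt³ + et² + pt + q; the 7 given values yield a linear system in the 7 coefficients.
Solving, the top 2 coefficients vanish, and u(t) = 2t^4 + t³ - 2t² + 8t - 5.
Then u(12) = 43003.

43003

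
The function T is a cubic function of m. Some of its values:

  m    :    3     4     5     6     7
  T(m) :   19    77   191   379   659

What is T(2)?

-1

First differences: 58, 114, 188, 280. Second differences: 56, 74, 92. Third differences: 18, 18.
Level-3 differences are constant, so T has degree 3.
Fitting a degree-3 polynomial gives T(m) = 3m³ - 8m² + 3m + 1.
Then T(2) = -1.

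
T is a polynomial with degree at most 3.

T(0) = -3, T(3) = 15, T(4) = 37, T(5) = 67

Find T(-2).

Write T(x) = ax³ + bx² + cx + d; the 4 given values yield a linear system in the 4 coefficients.
Solving, the leading coefficient vanishes, and T(x) = 4x² - 6x - 3.
Then T(-2) = 25.

25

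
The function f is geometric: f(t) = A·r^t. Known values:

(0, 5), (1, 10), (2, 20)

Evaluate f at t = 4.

80

Consecutive ratio: 10/5 = 2, and 20/10 = 2, so r = 2.
Then A·2^0 = 5 gives A = 5, and f(t) = 5·2^t.
f(4) = 5·2^4 = 80.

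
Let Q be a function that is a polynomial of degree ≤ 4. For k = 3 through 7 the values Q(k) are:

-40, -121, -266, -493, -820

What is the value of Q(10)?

-2581

Write Q(k) = ak^4 + bk³ + ck² + dk + e; the 5 given values yield a linear system in the 5 coefficients.
Solving, the leading coefficient vanishes, and Q(k) = -3k³ + 4k² + 2k - 1.
Then Q(10) = -2581.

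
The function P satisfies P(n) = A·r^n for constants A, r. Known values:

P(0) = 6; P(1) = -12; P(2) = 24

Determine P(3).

-48

Consecutive ratio: -12/6 = -2, and 24/(-12) = -2, so r = -2.
Then A·(-2)^0 = 6 gives A = 6, and P(n) = 6·(-2)^n.
P(3) = 6·(-2)^3 = -48.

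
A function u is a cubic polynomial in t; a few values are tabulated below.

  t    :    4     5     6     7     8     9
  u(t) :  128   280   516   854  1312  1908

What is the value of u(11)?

First differences: 152, 236, 338, 458, 596. Second differences: 84, 102, 120, 138. Third differences: 18, 18, 18.
Level-3 differences are constant, so u has degree 3.
Fitting a degree-3 polynomial gives u(t) = 3t³ - 3t² - 4t.
Then u(11) = 3586.

3586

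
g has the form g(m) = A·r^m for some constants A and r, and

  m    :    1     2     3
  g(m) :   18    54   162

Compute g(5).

Consecutive ratio: 54/18 = 3, and 162/54 = 3, so r = 3.
Then A·3^1 = 18 gives A = 6, and g(m) = 6·3^m.
g(5) = 6·3^5 = 1458.

1458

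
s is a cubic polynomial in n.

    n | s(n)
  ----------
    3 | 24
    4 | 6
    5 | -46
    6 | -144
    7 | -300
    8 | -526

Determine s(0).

-6

First differences: -18, -52, -98, -156, -226. Second differences: -34, -46, -58, -70. Third differences: -12, -12, -12.
Level-3 differences are constant, so s has degree 3.
Fitting a degree-3 polynomial gives s(n) = -2n³ + 7n² + 7n - 6.
Then s(0) = -6.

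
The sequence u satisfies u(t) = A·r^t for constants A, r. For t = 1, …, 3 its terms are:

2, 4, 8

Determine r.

2

Consecutive ratio: 4/2 = 2, and 8/4 = 2, so r = 2.
Then A·2^1 = 2 gives A = 1, and u(t) = 1·2^t.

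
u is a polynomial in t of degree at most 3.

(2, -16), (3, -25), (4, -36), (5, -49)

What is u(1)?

First differences: -9, -11, -13. Second differences: -2, -2.
Level-2 differences are constant, so u has degree 2.
Fitting a degree-2 polynomial gives u(t) = -t² - 4t - 4.
Then u(1) = -9.

-9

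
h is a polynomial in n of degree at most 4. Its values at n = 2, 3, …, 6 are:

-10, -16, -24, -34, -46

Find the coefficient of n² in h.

-1

Write h(n) = an^4 + bn³ + cn² + dn + e; the 5 given values yield a linear system in the 5 coefficients.
Solving, the top 2 coefficients vanish, and h(n) = -n² - n - 4.
The coefficient of n² is -1.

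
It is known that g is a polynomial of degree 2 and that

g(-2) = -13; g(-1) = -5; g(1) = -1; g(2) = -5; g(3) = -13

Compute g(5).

-41

Write g(m) = am² + bm + c; the 5 given values yield a linear system in the 3 coefficients.
Solving, g(m) = -2m² + 2m - 1.
Then g(5) = -41.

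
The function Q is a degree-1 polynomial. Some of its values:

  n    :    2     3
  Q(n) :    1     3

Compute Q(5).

7

Write Q(n) = an + b; the 2 given values yield a linear system in the 2 coefficients.
Solving, Q(n) = 2n - 3.
Then Q(5) = 7.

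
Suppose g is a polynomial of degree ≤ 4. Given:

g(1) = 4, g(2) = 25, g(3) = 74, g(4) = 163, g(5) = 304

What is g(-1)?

-2

Write g(t) = at^4 + bt³ + ct² + dt + e; the 5 given values yield a linear system in the 5 coefficients.
Solving, the leading coefficient vanishes, and g(t) = 2t³ + 2t² + t - 1.
Then g(-1) = -2.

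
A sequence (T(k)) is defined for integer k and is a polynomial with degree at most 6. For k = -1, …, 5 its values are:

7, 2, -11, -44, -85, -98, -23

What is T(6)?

224

First differences: -5, -13, -33, -41, -13, 75. Second differences: -8, -20, -8, 28, 88. Third differences: -12, 12, 36, 60. Fourth differences: 24, 24, 24.
Level-4 differences are constant, so T has degree 4.
Fitting a degree-4 polynomial gives T(k) = k^4 - 4k³ - 5k² - 5k + 2.
Then T(6) = 224.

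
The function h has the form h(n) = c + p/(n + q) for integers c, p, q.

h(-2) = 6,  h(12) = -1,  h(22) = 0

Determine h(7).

(h(n) − c)(n + q) = p for each data point; the three points give a linear system in c and q, then p follows.
Solving: c = 1, q = -2, p = -20, so h(n) = 1 − 20/(n − 2).
Then h(7) = 1 − 20/5 = -3.

-3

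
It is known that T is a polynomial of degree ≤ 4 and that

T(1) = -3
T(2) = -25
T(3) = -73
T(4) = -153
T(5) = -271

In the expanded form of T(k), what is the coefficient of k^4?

0

Write T(k) = ak^4 + bk³ + ck² + dk + e; the 5 given values yield a linear system in the 5 coefficients.
Solving, the leading coefficient vanishes, and T(k) = -k³ - 7k² + 6k - 1.
The coefficient of k^4 is 0.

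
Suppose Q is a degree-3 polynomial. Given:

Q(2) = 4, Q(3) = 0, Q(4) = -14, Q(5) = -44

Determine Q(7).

Write Q(t) = at³ + bt² + ct + d; the 4 given values yield a linear system in the 4 coefficients.
Solving, Q(t) = -t³ + 4t² - 5t + 6.
Then Q(7) = -176.

-176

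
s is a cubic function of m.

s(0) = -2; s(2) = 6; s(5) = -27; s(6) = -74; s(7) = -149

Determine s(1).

Write s(m) = am³ + bm² + cm + d; the 5 given values yield a linear system in the 4 coefficients.
Solving, s(m) = -m³ + 4m² - 2.
Then s(1) = 1.

1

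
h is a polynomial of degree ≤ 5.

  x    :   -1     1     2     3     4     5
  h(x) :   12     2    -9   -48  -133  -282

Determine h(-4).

Write h(x) = ax^5 + bx^4 + cx³ + dx² + ex + p; the 6 given values yield a linear system in the 6 coefficients.
Solving, the top 2 coefficients vanish, and h(x) = -3x³ + 4x² - 2x + 3.
Then h(-4) = 267.

267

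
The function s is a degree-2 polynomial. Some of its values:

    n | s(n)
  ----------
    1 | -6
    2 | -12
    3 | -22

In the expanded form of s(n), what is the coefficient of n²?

-2

Write s(n) = an² + bn + c; the 3 given values yield a linear system in the 3 coefficients.
Solving, s(n) = -2n² - 4.
The coefficient of n² is -2.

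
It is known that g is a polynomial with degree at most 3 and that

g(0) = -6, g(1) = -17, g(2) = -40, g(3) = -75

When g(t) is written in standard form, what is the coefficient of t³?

0

Write g(t) = at³ + bt² + ct + d; the 4 given values yield a linear system in the 4 coefficients.
Solving, the leading coefficient vanishes, and g(t) = -6t² - 5t - 6.
The coefficient of t³ is 0.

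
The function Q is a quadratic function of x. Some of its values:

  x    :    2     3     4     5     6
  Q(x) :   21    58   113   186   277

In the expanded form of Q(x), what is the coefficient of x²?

First differences: 37, 55, 73, 91. Second differences: 18, 18, 18.
Level-2 differences are constant, so Q has degree 2.
Fitting a degree-2 polynomial gives Q(x) = 9x² - 8x + 1.
The coefficient of x² is 9.

9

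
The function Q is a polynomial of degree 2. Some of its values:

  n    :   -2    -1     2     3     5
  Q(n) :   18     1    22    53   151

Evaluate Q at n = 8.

388

Write Q(n) = an² + bn + c; the 5 given values yield a linear system in the 3 coefficients.
Solving, Q(n) = 6n² + n - 4.
Then Q(8) = 388.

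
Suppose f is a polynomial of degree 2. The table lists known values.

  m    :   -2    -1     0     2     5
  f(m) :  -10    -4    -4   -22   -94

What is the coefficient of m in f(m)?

Write f(m) = am² + bm + c; the 5 given values yield a linear system in the 3 coefficients.
Solving, f(m) = -3m² - 3m - 4.
The coefficient of m is -3.

-3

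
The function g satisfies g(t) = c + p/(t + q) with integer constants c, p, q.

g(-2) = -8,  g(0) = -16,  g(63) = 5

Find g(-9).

-1

(g(t) − c)(t + q) = p for each data point; the three points give a linear system in c and q, then p follows.
Solving: c = 4, q = -3, p = 60, so g(t) = 4 + 60/(t − 3).
Then g(-9) = 4 + 60/(-12) = -1.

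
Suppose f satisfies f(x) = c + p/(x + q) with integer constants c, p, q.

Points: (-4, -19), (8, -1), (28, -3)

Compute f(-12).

-7

(f(x) − c)(x + q) = p for each data point; the three points give a linear system in c and q, then p follows.
Solving: c = -4, q = 2, p = 30, so f(x) = -4 + 30/(x + 2).
Then f(-12) = -4 + 30/(-10) = -7.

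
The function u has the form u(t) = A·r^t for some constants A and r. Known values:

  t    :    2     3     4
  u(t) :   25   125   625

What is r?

5

Consecutive ratio: 125/25 = 5, and 625/125 = 5, so r = 5.
Then A·5^2 = 25 gives A = 1, and u(t) = 1·5^t.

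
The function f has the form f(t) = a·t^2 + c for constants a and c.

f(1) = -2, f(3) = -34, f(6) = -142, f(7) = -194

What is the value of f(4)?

-62

From f(1) = -2 and f(3) = -34: 1a + c = -2 and 9a + c = -34.
Subtracting: 8a = -32, so a = -4; then c = -2 − (-4)·1 = 2.
So f(t) = -4t² + 2, and f(4) = -62.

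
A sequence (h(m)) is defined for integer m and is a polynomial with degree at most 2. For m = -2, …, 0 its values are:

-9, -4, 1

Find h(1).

First differences: 5, 5.
Level-1 differences are constant, so h has degree 1.
Extending the table by one column gives the next first difference 5, so h(1) = 1 + 5 = 6.

6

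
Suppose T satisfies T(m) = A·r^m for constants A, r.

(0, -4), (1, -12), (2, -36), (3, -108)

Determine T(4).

-324

Consecutive ratio: -12/(-4) = 3, and -36/(-12) = 3, so r = 3.
Then A·3^0 = -4 gives A = -4, and T(m) = -4·3^m.
T(4) = -4·3^4 = -324.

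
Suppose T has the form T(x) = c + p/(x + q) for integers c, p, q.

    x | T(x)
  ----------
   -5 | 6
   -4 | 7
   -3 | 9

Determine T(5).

1

(T(x) − c)(x + q) = p for each data point; the three points give a linear system in c and q, then p follows.
Solving: c = 3, q = 1, p = -12, so T(x) = 3 − 12/(x + 1).
Then T(5) = 3 − 12/6 = 1.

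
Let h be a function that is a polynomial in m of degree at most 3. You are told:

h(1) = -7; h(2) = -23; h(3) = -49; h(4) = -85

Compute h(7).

First differences: -16, -26, -36. Second differences: -10, -10.
Level-2 differences are constant, so h has degree 2.
Fitting a degree-2 polynomial gives h(m) = -5m² - m - 1.
Then h(7) = -253.

-253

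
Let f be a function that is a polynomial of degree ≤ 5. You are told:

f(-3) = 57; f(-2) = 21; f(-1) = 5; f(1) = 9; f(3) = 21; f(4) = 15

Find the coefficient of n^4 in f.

Write f(n) = an^5 + bn^4 + cn³ + dn² + en + p; the 6 given values yield a linear system in the 6 coefficients.
Solving, the top 2 coefficients vanish, and f(n) = -n³ + 4n² + 3n + 3.
The coefficient of n^4 is 0.

0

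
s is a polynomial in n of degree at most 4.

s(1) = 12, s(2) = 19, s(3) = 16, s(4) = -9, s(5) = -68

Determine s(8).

Write s(n) = an^4 + bn³ + cn² + dn + e; the 5 given values yield a linear system in the 5 coefficients.
Solving, the leading coefficient vanishes, and s(n) = -2n³ + 7n² + 7.
Then s(8) = -569.

-569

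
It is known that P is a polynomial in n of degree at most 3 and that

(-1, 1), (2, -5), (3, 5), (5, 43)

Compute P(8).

145

Write P(n) = an³ + bn² + cn + d; the 4 given values yield a linear system in the 4 coefficients.
Solving, the leading coefficient vanishes, and P(n) = 3n² - 5n - 7.
Then P(8) = 145.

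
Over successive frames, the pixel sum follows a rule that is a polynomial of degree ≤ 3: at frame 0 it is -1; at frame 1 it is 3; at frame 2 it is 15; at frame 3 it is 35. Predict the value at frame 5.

Write the value at k as g(k).
First differences: 4, 12, 20. Second differences: 8, 8.
Level-2 differences are constant, so g has degree 2.
Fitting a degree-2 polynomial gives g(k) = 4k² - 1.
Then g(5) = 99.

99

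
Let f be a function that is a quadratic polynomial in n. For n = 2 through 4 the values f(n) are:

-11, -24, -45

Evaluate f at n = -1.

Write f(n) = an² + bn + c; the 3 given values yield a linear system in the 3 coefficients.
Solving, f(n) = -4n² + 7n - 9.
Then f(-1) = -20.

-20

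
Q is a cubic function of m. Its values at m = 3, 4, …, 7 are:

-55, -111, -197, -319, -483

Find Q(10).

-1287

First differences: -56, -86, -122, -164. Second differences: -30, -36, -42. Third differences: -6, -6.
Level-3 differences are constant, so Q has degree 3.
Fitting a degree-3 polynomial gives Q(m) = -m³ - 3m² + 2m - 7.
Then Q(10) = -1287.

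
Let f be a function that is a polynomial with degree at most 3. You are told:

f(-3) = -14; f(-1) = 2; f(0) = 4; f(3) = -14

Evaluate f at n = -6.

Write f(n) = an³ + bn² + cn + d; the 4 given values yield a linear system in the 4 coefficients.
Solving, the leading coefficient vanishes, and f(n) = -2n² + 4.
Then f(-6) = -68.

-68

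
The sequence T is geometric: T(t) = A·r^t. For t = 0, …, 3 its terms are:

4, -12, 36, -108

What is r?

-3

Consecutive ratio: -12/4 = -3, and 36/(-12) = -3, so r = -3.
Then A·(-3)^0 = 4 gives A = 4, and T(t) = 4·(-3)^t.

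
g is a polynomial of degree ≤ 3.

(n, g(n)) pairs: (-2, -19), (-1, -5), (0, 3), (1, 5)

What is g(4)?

-25

First differences: 14, 8, 2. Second differences: -6, -6.
Level-2 differences are constant, so g has degree 2.
Fitting a degree-2 polynomial gives g(n) = -3n² + 5n + 3.
Then g(4) = -25.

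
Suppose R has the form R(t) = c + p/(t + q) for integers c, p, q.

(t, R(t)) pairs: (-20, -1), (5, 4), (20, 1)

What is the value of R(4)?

5

(R(t) − c)(t + q) = p for each data point; the three points give a linear system in c and q, then p follows.
Solving: c = 0, q = 0, p = 20, so R(t) = 20/(t + 0).
Then R(4) = 0 + 20/4 = 5.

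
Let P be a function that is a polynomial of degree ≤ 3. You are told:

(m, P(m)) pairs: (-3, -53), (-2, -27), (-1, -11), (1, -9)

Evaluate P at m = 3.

-47

Write P(m) = am³ + bm² + cm + d; the 4 given values yield a linear system in the 4 coefficients.
Solving, the leading coefficient vanishes, and P(m) = -5m² + m - 5.
Then P(3) = -47.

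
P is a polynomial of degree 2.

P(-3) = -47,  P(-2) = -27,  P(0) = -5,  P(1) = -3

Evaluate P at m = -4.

-73

Write P(m) = am² + bm + c; the 4 given values yield a linear system in the 3 coefficients.
Solving, P(m) = -3m² + 5m - 5.
Then P(-4) = -73.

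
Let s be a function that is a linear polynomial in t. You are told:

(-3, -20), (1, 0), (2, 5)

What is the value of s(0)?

-5

Write s(t) = at + b; the 3 given values yield a linear system in the 2 coefficients.
Solving, s(t) = 5t - 5.
Then s(0) = -5.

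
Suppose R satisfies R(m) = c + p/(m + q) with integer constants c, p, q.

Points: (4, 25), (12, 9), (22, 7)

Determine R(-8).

(R(m) − c)(m + q) = p for each data point; the three points give a linear system in c and q, then p follows.
Solving: c = 5, q = -2, p = 40, so R(m) = 5 + 40/(m − 2).
Then R(-8) = 5 + 40/(-10) = 1.

1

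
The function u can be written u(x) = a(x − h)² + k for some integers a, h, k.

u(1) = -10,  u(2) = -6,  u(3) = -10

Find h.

2

First differences 4, -4; second difference -8 = 2a, so a = -4.
Expanding, the x-coefficient is −2ah = 8h; matching it to the data gives h = 2, and then k = -6.
So u(x) = -4(x − 2)² − 6.
Hence h = 2.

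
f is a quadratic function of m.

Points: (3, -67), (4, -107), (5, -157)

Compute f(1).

Write f(m) = am² + bm + c; the 3 given values yield a linear system in the 3 coefficients.
Solving, f(m) = -5m² - 5m - 7.
Then f(1) = -17.

-17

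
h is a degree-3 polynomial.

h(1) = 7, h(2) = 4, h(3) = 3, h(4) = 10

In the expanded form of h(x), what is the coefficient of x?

5

Write h(x) = ax³ + bx² + cx + d; the 4 given values yield a linear system in the 4 coefficients.
Solving, h(x) = x³ - 5x² + 5x + 6.
The coefficient of x is 5.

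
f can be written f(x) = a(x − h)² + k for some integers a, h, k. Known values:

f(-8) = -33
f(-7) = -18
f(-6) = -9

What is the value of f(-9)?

-54

First differences 15, 9; second difference -6 = 2a, so a = -3.
Expanding, the x-coefficient is −2ah = 6h; matching it to the data gives h = -5, and then k = -6.
So f(x) = -3(x + 5)² − 6.
f(-9) = -3·(-4)² − 6 = -54.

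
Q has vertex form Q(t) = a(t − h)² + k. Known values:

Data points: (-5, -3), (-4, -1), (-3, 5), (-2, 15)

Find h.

-5

First differences 2, 6, 10; second difference 4 = 2a, so a = 2.
Expanding, the t-coefficient is −2ah = -4h; matching it to the data gives h = -5, and then k = -3.
So Q(t) = 2(t + 5)² − 3.
Hence h = -5.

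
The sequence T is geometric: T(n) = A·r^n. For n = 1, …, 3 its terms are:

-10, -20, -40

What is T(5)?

Consecutive ratio: -20/(-10) = 2, and -40/(-20) = 2, so r = 2.
Then A·2^1 = -10 gives A = -5, and T(n) = -5·2^n.
T(5) = -5·2^5 = -160.

-160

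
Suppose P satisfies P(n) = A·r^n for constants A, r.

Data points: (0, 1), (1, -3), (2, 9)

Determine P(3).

-27

Consecutive ratio: -3/1 = -3, and 9/(-3) = -3, so r = -3.
Then A·(-3)^0 = 1 gives A = 1, and P(n) = 1·(-3)^n.
P(3) = 1·(-3)^3 = -27.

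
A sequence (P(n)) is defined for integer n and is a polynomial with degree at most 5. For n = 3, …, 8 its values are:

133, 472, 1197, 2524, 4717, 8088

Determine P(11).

29109

Write P(n) = an^5 + bn^4 + cn³ + dn² + en + p; the 6 given values yield a linear system in the 6 coefficients.
Solving, the leading coefficient vanishes, and P(n) = 2n^4 - n² - 4n - 8.
Then P(11) = 29109.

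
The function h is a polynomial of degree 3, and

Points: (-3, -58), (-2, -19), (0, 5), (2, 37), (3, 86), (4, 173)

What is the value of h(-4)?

Write h(k) = ak³ + bk² + ck + d; the 6 given values yield a linear system in the 4 coefficients.
Solving, h(k) = 2k³ + k² + 6k + 5.
Then h(-4) = -131.

-131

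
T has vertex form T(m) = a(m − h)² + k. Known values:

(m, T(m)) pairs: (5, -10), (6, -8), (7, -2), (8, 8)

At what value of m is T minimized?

First differences 2, 6, 10; second difference 4 = 2a, so a = 2.
Expanding, the m-coefficient is −2ah = -4h; matching it to the data gives h = 5, and then k = -10.
So T(m) = 2(m − 5)² − 10.
Hence h = 5.

5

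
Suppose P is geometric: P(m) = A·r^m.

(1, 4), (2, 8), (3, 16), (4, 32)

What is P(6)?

128

Consecutive ratio: 8/4 = 2, and 16/8 = 2, so r = 2.
Then A·2^1 = 4 gives A = 2, and P(m) = 2·2^m.
P(6) = 2·2^6 = 128.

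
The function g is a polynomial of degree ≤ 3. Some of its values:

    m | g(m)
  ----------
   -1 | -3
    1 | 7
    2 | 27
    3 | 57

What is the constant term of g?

-3

Write g(m) = am³ + bm² + cm + d; the 4 given values yield a linear system in the 4 coefficients.
Solving, the leading coefficient vanishes, and g(m) = 5m² + 5m - 3.
The constant term is g(0) = -3.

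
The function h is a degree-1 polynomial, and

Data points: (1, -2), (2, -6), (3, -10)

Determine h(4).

First differences: -4, -4.
Level-1 differences are constant, so h has degree 1.
Fitting a degree-1 polynomial gives h(k) = -4k + 2.
Then h(4) = -14.

-14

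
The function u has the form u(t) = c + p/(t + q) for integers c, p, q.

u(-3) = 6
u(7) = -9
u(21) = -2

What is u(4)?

-36

(u(t) − c)(t + q) = p for each data point; the three points give a linear system in c and q, then p follows.
Solving: c = 0, q = -3, p = -36, so u(t) = -36/(t − 3).
Then u(4) = 0 − 36/1 = -36.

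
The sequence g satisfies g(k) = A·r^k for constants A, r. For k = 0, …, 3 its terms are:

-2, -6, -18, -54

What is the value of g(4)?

Consecutive ratio: -6/(-2) = 3, and -18/(-6) = 3, so r = 3.
Then A·3^0 = -2 gives A = -2, and g(k) = -2·3^k.
g(4) = -2·3^4 = -162.

-162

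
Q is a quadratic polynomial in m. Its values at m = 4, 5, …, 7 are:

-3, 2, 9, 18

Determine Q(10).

57

Write Q(m) = am² + bm + c; the 4 given values yield a linear system in the 3 coefficients.
Solving, Q(m) = m² - 4m - 3.
Then Q(10) = 57.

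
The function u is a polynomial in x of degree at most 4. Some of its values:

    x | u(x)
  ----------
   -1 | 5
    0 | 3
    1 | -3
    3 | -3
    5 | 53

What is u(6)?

117

Write u(x) = ax^4 + bx³ + cx² + dx + e; the 5 given values yield a linear system in the 5 coefficients.
Solving, the leading coefficient vanishes, and u(x) = x³ - 2x² - 5x + 3.
Then u(6) = 117.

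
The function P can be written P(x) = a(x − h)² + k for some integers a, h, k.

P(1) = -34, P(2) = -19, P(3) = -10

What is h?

4

First differences 15, 9; second difference -6 = 2a, so a = -3.
Expanding, the x-coefficient is −2ah = 6h; matching it to the data gives h = 4, and then k = -7.
So P(x) = -3(x − 4)² − 7.
Hence h = 4.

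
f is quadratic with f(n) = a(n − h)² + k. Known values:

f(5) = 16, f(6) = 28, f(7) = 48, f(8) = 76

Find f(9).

First differences 12, 20, 28; second difference 8 = 2a, so a = 4.
Expanding, the n-coefficient is −2ah = -8h; matching it to the data gives h = 4, and then k = 12.
So f(n) = 4(n − 4)² + 12.
f(9) = 4·5² + 12 = 112.

112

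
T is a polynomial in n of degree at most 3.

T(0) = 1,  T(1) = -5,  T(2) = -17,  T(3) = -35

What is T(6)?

-125

First differences: -6, -12, -18. Second differences: -6, -6.
Level-2 differences are constant, so T has degree 2.
Fitting a degree-2 polynomial gives T(n) = -3n² - 3n + 1.
Then T(6) = -125.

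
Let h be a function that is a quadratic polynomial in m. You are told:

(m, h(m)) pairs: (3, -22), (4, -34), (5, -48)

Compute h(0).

Write h(m) = am² + bm + c; the 3 given values yield a linear system in the 3 coefficients.
Solving, h(m) = -m² - 5m + 2.
Then h(0) = 2.

2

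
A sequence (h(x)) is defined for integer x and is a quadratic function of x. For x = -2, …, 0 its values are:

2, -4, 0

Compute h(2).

Write h(x) = ax² + bx + c; the 3 given values yield a linear system in the 3 coefficients.
Solving, h(x) = 5x² + 9x.
Then h(2) = 38.

38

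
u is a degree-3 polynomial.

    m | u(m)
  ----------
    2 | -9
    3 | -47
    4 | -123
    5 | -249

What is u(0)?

Write u(m) = am³ + bm² + cm + d; the 4 given values yield a linear system in the 4 coefficients.
Solving, u(m) = -2m³ - m² + 5m + 1.
The constant term is u(0) = 1.

1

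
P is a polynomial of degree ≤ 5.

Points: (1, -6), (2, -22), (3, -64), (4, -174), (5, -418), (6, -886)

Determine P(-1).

-4

First differences: -16, -42, -110, -244, -468. Second differences: -26, -68, -134, -224. Third differences: -42, -66, -90. Fourth differences: -24, -24.
Level-4 differences are constant, so P has degree 4.
Fitting a degree-4 polynomial gives P(t) = -t^4 + 3t³ - 6t² - 4t + 2.
Then P(-1) = -4.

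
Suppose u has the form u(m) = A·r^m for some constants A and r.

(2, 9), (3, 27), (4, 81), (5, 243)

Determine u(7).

2187

Consecutive ratio: 27/9 = 3, and 81/27 = 3, so r = 3.
Then A·3^2 = 9 gives A = 1, and u(m) = 1·3^m.
u(7) = 1·3^7 = 2187.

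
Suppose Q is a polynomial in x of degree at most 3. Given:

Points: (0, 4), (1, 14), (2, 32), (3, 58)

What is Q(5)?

134

First differences: 10, 18, 26. Second differences: 8, 8.
Level-2 differences are constant, so Q has degree 2.
Fitting a degree-2 polynomial gives Q(x) = 4x² + 6x + 4.
Then Q(5) = 134.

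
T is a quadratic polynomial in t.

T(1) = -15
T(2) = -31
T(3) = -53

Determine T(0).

-5

Write T(t) = at² + bt + c; the 3 given values yield a linear system in the 3 coefficients.
Solving, T(t) = -3t² - 7t - 5.
Then T(0) = -5.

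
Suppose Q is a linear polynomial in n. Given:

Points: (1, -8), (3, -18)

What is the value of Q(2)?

Write Q(n) = an + b; the 2 given values yield a linear system in the 2 coefficients.
Solving, Q(n) = -5n - 3.
Then Q(2) = -13.

-13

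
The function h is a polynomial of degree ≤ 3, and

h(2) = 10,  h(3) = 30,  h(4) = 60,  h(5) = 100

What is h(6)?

First differences: 20, 30, 40. Second differences: 10, 10.
Level-2 differences are constant, so h has degree 2.
Extending the table by one column gives the next first difference 50, so h(6) = 100 + 50 = 150.

150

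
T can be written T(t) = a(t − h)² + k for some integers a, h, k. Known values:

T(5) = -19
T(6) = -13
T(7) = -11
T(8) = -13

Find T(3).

First differences 6, 2, -2; second difference -4 = 2a, so a = -2.
Expanding, the t-coefficient is −2ah = 4h; matching it to the data gives h = 7, and then k = -11.
So T(t) = -2(t − 7)² − 11.
T(3) = -2·(-4)² − 11 = -43.

-43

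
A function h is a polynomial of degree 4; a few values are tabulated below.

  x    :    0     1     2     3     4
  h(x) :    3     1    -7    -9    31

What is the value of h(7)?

1123

Write h(x) = ax^4 + bx³ + cx² + dx + e; the 5 given values yield a linear system in the 5 coefficients.
Solving, h(x) = x^4 - 4x³ + 2x² - x + 3.
Then h(7) = 1123.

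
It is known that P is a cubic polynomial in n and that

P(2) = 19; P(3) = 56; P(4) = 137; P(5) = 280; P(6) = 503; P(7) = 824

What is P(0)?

5

First differences: 37, 81, 143, 223, 321. Second differences: 44, 62, 80, 98. Third differences: 18, 18, 18.
Level-3 differences are constant, so P has degree 3.
Fitting a degree-3 polynomial gives P(n) = 3n³ - 5n² + 5n + 5.
Then P(0) = 5.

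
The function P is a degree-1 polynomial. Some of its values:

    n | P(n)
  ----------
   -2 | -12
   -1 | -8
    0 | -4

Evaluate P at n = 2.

4

First differences: 4, 4.
Level-1 differences are constant, so P has degree 1.
Fitting a degree-1 polynomial gives P(n) = 4n - 4.
Then P(2) = 4.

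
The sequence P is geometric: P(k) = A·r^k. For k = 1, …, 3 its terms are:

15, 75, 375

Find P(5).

Consecutive ratio: 75/15 = 5, and 375/75 = 5, so r = 5.
Then A·5^1 = 15 gives A = 3, and P(k) = 3·5^k.
P(5) = 3·5^5 = 9375.

9375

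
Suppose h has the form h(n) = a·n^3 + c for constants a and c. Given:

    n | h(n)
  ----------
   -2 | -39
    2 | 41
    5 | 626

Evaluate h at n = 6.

From h(-2) = -39 and h(2) = 41: -8a + c = -39 and 8a + c = 41.
Subtracting: 16a = 80, so a = 5; then c = -39 − 5·(-8) = 1.
So h(n) = 5n³ + 1, and h(6) = 1081.

1081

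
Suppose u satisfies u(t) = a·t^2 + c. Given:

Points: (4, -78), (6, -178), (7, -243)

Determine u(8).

-318

From u(4) = -78 and u(6) = -178: 16a + c = -78 and 36a + c = -178.
Subtracting: 20a = -100, so a = -5; then c = -78 − (-5)·16 = 2.
So u(t) = -5t² + 2, and u(8) = -318.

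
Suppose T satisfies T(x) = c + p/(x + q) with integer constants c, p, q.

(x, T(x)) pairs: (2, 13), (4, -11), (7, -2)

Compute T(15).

0

(T(x) − c)(x + q) = p for each data point; the three points give a linear system in c and q, then p follows.
Solving: c = 1, q = -3, p = -12, so T(x) = 1 − 12/(x − 3).
Then T(15) = 1 − 12/12 = 0.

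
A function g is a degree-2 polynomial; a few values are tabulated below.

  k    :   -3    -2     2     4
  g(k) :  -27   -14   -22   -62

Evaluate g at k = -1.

Write g(k) = ak² + bk + c; the 4 given values yield a linear system in the 3 coefficients.
Solving, g(k) = -3k² - 2k - 6.
Then g(-1) = -7.

-7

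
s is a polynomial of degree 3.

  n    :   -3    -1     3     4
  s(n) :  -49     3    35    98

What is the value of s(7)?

Write s(n) = an³ + bn² + cn + d; the 4 given values yield a linear system in the 4 coefficients.
Solving, s(n) = 2n³ - n² - 4n + 2.
Then s(7) = 611.

611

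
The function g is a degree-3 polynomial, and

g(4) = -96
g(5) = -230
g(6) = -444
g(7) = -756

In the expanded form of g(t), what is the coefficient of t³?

-3

Write g(t) = at³ + bt² + ct + d; the 4 given values yield a linear system in the 4 coefficients.
Solving, g(t) = -3t³ + 5t² + 4t.
The coefficient of t³ is -3.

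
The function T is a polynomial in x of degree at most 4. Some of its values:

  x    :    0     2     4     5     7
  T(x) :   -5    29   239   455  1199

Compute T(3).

103

Write T(x) = ax^4 + bx³ + cx² + dx + e; the 5 given values yield a linear system in the 5 coefficients.
Solving, the leading coefficient vanishes, and T(x) = 3x³ + 4x² - 3x - 5.
Then T(3) = 103.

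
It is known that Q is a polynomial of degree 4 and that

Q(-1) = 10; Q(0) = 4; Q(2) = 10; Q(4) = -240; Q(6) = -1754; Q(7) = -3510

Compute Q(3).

Write Q(n) = an^4 + bn³ + cn² + dn + e; the 6 given values yield a linear system in the 5 coefficients.
Solving, Q(n) = -2n^4 + 3n³ + 6n² - 5n + 4.
Then Q(3) = -38.

-38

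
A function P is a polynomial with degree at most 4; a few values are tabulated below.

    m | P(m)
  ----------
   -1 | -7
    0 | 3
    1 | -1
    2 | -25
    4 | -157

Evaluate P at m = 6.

Write P(m) = am^4 + bm³ + cm² + dm + e; the 5 given values yield a linear system in the 5 coefficients.
Solving, the leading coefficient vanishes, and P(m) = -m³ - 7m² + 4m + 3.
Then P(6) = -441.

-441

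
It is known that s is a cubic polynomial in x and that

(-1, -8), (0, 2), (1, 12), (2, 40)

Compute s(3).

104

Write s(x) = ax³ + bx² + cx + d; the 4 given values yield a linear system in the 4 coefficients.
Solving, s(x) = 3x³ + 7x + 2.
Then s(3) = 104.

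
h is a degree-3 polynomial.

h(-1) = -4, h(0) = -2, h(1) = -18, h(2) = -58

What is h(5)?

Write h(m) = am³ + bm² + cm + d; the 4 given values yield a linear system in the 4 coefficients.
Solving, h(m) = -m³ - 9m² - 6m - 2.
Then h(5) = -382.

-382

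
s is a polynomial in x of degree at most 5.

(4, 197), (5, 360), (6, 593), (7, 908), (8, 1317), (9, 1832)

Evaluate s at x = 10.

Write s(x) = ax^5 + bx^4 + cx³ + dx² + ex + p; the 6 given values yield a linear system in the 6 coefficients.
Solving, the top 2 coefficients vanish, and s(x) = 2x³ + 5x² - 4x + 5.
Then s(10) = 2465.

2465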